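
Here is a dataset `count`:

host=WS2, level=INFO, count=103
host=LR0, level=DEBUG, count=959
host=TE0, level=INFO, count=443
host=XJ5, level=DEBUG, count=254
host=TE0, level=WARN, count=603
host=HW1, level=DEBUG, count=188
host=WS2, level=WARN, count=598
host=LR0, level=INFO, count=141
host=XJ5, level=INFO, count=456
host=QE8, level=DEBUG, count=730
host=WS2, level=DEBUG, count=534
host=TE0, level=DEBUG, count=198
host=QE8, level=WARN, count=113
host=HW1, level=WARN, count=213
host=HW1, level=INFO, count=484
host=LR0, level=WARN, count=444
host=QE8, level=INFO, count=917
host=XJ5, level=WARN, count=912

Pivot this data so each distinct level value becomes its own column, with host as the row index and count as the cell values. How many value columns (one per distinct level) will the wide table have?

3 distinct level values: WARN, INFO, DEBUG.

3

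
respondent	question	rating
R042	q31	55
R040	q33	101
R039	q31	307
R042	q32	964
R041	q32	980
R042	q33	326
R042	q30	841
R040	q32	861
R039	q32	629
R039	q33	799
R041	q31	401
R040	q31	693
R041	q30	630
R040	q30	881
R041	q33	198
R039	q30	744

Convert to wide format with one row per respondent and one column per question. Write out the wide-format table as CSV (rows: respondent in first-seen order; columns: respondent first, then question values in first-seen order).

Columns: respondent plus the 4 distinct question values (q31, q33, q32, q30).
For example, row R042 column q31 takes rating=55 from the long row (R042, q31).

respondent,q31,q33,q32,q30
R042,55,326,964,841
R040,693,101,861,881
R039,307,799,629,744
R041,401,198,980,630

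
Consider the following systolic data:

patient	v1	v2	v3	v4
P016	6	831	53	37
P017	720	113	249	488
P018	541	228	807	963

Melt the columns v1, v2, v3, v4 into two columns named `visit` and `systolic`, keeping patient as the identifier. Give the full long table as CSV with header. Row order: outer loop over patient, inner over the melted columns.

patient,visit,systolic
P016,v1,6
P016,v2,831
P016,v3,53
P016,v4,37
P017,v1,720
P017,v2,113
P017,v3,249
P017,v4,488
P018,v1,541
P018,v2,228
P018,v3,807
P018,v4,963

Each (patient, column) pair becomes one row: 3 × 4 = 12 rows.
For example, (P016, v1) → systolic=6.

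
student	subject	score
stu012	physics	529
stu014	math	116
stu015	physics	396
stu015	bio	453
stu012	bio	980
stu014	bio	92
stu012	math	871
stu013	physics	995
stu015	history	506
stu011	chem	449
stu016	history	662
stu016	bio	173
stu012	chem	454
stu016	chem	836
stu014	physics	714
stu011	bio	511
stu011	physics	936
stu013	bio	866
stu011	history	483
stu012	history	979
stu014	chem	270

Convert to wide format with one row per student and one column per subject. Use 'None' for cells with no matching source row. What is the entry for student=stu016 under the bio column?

173

The long row with student=stu016, subject=bio has score=173.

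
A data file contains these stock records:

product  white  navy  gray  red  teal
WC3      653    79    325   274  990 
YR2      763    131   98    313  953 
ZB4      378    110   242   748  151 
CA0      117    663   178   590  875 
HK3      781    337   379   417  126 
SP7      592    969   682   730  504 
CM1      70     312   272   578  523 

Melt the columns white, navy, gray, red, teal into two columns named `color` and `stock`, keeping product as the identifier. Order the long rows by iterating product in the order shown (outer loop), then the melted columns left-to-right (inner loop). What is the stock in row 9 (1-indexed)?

35 rows total (7 × 5). Row 9: index ⌊(9-1)/5⌋ = 1 into product → YR2; (9-1) mod 5 = 3 into the melted columns → red.
So row 9 is (YR2, red, 313); stock = 313.

313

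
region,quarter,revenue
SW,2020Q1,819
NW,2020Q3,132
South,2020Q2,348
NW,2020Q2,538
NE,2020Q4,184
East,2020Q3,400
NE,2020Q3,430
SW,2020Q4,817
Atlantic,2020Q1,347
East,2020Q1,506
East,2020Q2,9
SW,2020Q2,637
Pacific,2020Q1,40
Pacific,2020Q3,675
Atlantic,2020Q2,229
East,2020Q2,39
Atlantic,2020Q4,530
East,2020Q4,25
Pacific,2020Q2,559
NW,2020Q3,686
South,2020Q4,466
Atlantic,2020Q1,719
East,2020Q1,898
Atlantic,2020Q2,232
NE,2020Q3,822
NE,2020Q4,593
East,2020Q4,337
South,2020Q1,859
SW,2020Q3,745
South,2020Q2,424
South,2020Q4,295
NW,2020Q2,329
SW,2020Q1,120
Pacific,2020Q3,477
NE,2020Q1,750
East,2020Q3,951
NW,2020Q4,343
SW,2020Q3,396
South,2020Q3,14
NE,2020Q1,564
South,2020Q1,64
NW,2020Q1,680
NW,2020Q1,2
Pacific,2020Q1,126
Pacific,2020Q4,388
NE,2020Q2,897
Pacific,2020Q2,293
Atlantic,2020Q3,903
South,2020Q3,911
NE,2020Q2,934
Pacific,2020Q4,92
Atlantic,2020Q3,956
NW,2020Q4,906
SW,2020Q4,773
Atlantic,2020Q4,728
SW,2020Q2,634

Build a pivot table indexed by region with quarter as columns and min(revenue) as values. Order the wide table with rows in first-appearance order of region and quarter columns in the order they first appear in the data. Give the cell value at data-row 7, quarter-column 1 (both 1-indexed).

40

With rows in first-appearance order of region, row 7 is region=Pacific. quarter columns in first-appearance order: 2020Q1, 2020Q3, 2020Q2, 2020Q4; column 1 is 2020Q1.
Long rows with region=Pacific, quarter=2020Q1: min(40, 126) = 40.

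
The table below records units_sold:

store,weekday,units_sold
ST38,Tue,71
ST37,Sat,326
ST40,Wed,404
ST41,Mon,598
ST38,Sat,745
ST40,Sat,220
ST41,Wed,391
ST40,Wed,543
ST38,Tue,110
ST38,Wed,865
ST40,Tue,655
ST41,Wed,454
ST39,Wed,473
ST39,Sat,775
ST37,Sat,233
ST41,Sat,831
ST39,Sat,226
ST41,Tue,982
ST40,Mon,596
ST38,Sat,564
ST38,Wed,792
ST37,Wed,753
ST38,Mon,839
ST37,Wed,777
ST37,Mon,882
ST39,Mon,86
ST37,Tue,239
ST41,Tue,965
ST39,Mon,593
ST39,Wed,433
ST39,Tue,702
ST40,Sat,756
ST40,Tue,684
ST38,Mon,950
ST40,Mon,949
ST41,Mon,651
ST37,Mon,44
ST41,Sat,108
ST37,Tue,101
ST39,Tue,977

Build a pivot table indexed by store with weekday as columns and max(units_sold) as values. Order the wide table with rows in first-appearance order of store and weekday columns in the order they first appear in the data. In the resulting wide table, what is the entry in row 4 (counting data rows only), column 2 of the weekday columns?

831

With rows in first-appearance order of store, row 4 is store=ST41. weekday columns in first-appearance order: Tue, Sat, Wed, Mon; column 2 is Sat.
Long rows with store=ST41, weekday=Sat: max(831, 108) = 831.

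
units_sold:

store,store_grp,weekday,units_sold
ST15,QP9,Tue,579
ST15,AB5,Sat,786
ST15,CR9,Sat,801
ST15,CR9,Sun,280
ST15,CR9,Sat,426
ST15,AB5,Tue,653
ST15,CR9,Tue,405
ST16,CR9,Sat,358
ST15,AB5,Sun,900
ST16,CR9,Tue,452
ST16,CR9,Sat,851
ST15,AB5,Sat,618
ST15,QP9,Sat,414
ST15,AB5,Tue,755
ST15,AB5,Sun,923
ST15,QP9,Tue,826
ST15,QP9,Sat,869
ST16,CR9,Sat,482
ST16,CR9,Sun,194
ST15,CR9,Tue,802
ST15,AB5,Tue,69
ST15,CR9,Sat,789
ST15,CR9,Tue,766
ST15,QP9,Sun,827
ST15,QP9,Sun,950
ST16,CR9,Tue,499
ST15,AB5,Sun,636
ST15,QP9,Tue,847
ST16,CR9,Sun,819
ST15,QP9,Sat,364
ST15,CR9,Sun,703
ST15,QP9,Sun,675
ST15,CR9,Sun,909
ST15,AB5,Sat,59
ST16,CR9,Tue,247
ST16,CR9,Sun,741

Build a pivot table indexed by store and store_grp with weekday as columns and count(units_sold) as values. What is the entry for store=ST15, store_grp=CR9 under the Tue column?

3

Rows with store=ST15, store_grp=CR9 and weekday=Tue: units_sold values are 405, 802, 766.
3 rows match — count = 3.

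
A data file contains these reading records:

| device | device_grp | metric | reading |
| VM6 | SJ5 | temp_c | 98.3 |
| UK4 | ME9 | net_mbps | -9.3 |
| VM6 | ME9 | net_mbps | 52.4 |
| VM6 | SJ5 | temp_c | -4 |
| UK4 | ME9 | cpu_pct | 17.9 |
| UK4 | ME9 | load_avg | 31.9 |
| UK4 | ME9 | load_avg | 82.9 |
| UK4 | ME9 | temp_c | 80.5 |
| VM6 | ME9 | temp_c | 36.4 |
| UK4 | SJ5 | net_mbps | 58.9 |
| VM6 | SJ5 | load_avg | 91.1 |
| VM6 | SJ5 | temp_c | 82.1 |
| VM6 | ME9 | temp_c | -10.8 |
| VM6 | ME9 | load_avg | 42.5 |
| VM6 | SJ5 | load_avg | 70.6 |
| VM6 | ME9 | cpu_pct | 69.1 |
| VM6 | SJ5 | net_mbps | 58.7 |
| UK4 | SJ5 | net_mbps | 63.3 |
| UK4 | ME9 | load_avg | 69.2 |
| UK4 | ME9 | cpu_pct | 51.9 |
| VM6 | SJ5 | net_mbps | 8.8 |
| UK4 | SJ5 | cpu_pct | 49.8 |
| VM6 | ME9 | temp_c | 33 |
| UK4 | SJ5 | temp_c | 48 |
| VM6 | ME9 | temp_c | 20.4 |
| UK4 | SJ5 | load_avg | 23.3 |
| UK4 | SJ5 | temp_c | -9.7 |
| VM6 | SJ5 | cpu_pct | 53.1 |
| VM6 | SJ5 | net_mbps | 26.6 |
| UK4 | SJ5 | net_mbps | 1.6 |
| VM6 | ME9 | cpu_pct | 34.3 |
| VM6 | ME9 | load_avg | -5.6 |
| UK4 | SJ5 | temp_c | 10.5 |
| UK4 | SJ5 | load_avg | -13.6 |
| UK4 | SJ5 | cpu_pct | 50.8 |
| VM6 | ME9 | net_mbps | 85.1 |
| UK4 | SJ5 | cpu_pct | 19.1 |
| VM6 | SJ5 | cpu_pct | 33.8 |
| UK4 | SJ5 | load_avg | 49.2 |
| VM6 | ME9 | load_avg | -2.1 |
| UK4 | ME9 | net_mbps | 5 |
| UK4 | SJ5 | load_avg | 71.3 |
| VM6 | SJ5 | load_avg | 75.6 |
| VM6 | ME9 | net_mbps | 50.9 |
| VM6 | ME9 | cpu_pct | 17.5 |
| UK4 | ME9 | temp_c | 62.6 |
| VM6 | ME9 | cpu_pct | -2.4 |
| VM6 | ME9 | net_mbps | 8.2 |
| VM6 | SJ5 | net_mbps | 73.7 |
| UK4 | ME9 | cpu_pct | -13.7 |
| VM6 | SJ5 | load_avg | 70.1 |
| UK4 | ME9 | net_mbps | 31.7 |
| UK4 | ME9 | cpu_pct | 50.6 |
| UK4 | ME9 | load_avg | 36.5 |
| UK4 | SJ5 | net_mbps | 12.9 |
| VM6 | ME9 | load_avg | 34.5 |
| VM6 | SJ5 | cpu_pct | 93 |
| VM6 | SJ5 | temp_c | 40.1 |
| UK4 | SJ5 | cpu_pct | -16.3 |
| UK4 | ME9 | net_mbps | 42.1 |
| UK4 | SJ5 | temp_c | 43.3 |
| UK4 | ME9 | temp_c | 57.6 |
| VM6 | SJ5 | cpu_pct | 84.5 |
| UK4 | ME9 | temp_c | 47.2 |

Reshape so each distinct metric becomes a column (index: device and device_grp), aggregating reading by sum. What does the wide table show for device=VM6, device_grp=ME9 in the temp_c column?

79

Rows with device=VM6, device_grp=ME9 and metric=temp_c: reading values are 36.4, -10.8, 33, 20.4.
36.4 + -10.8 + 33 + 20.4 = 79.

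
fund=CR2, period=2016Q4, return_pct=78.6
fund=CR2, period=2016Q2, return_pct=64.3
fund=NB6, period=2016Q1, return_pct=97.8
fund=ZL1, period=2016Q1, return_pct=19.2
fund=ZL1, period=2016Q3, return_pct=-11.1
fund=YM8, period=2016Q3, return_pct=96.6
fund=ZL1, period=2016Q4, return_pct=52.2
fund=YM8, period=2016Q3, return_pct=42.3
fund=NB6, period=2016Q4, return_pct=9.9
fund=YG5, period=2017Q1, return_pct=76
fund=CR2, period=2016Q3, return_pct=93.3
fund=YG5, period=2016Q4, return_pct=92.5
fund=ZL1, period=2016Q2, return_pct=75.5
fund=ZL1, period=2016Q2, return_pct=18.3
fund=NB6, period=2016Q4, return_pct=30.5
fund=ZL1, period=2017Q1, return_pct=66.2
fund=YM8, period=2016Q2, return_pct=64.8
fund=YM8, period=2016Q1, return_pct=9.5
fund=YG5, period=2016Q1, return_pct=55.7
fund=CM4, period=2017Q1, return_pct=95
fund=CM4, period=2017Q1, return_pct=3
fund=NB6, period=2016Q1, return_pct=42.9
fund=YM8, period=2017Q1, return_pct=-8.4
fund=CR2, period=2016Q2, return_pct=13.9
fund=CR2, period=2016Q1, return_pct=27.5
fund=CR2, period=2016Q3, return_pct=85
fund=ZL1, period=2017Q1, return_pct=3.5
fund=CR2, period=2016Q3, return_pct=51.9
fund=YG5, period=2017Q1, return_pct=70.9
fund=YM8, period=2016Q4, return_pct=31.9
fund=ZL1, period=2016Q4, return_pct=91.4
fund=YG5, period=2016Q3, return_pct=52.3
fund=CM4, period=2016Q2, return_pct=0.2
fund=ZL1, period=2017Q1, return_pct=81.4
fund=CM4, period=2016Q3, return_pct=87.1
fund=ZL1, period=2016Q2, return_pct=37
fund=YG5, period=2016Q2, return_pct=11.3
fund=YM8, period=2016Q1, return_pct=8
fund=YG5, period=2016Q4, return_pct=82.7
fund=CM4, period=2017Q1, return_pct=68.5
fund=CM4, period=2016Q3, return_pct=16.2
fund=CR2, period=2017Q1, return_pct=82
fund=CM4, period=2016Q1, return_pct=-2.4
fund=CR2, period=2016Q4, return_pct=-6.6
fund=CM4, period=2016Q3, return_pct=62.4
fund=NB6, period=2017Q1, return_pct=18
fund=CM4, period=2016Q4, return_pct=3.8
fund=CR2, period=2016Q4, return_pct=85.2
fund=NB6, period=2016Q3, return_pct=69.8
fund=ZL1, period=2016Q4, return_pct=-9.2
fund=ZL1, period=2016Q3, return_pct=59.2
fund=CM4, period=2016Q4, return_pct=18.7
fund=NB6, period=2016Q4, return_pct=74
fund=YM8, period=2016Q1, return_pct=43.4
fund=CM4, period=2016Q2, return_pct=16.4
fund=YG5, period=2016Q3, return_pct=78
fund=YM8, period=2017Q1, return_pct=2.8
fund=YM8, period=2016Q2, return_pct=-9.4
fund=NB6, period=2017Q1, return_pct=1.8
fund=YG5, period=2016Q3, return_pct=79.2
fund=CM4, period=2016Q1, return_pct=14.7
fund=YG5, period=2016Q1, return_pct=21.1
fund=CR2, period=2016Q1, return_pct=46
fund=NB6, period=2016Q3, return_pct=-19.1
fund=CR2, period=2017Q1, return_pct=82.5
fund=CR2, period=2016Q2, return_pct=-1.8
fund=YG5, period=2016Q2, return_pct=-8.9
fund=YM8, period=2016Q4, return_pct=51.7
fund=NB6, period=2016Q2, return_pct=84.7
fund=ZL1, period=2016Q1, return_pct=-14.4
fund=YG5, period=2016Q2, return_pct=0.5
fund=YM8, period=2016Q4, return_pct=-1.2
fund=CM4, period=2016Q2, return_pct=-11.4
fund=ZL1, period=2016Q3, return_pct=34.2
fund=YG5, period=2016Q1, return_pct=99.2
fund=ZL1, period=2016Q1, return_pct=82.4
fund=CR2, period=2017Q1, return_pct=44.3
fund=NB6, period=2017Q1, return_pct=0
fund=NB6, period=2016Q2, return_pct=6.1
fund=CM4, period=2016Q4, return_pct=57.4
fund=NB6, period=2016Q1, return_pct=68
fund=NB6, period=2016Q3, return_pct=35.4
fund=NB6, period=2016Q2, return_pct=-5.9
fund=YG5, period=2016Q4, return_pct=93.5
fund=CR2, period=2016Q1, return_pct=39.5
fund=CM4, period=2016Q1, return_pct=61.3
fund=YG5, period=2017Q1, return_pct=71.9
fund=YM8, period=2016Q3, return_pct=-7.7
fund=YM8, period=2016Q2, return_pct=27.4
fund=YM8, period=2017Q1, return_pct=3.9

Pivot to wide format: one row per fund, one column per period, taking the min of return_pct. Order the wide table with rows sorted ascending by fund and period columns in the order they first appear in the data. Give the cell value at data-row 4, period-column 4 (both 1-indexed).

With rows sorted ascending by fund, row 4 is fund=YG5. period columns in first-appearance order: 2016Q4, 2016Q2, 2016Q1, 2016Q3, 2017Q1; column 4 is 2016Q3.
Long rows with fund=YG5, period=2016Q3: min(52.3, 78, 79.2) = 52.3.

52.3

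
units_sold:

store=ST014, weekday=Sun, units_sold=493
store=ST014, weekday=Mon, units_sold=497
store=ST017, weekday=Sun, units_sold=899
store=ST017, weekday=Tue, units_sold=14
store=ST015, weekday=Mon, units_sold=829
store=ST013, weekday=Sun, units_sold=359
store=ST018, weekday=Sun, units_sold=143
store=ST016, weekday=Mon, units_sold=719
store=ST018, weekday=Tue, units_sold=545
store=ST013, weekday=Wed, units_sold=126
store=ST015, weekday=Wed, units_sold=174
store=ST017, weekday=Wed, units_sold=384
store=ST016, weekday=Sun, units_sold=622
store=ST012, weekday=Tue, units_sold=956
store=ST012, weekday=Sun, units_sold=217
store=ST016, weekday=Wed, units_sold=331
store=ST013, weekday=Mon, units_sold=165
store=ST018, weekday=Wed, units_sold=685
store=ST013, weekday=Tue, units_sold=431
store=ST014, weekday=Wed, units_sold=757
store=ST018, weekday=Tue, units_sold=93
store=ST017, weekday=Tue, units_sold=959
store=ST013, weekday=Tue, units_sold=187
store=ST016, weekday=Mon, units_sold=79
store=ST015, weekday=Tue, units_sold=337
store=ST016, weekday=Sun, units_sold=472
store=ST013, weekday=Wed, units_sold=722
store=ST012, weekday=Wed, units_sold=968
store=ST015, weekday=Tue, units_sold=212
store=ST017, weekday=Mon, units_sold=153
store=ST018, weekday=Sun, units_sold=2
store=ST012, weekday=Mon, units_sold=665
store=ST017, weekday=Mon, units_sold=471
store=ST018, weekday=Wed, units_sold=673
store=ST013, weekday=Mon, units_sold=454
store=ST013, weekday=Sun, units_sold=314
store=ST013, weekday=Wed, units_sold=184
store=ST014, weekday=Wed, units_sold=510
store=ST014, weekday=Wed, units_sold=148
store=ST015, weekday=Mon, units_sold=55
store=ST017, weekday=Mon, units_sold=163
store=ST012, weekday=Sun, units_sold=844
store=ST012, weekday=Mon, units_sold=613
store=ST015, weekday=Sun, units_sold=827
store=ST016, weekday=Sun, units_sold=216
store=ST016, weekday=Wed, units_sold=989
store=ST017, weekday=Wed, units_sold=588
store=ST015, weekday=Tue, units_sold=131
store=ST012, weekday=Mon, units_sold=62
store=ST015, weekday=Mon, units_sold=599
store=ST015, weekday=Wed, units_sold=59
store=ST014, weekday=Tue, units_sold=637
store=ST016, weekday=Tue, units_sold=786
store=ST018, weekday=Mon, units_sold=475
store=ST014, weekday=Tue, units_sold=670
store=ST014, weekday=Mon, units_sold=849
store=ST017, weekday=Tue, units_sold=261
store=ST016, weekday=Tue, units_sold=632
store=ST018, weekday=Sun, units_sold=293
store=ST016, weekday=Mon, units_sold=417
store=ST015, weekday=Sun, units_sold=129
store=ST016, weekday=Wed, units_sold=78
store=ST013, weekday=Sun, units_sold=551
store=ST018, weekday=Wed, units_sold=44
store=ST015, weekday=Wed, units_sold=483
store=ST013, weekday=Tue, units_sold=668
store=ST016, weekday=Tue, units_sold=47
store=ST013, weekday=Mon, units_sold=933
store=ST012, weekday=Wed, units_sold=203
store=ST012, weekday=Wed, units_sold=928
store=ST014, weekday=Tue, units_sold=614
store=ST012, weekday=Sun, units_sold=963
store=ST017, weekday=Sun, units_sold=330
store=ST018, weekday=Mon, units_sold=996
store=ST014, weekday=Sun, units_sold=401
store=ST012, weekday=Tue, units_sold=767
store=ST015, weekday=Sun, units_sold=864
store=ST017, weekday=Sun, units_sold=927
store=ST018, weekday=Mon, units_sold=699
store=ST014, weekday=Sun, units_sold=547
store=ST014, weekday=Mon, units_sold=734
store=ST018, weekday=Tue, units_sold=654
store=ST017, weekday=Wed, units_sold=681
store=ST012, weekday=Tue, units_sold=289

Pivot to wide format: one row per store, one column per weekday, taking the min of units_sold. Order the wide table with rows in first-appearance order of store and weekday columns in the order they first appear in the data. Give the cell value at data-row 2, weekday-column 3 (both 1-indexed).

14

With rows in first-appearance order of store, row 2 is store=ST017. weekday columns in first-appearance order: Sun, Mon, Tue, Wed; column 3 is Tue.
Long rows with store=ST017, weekday=Tue: min(14, 959, 261) = 14.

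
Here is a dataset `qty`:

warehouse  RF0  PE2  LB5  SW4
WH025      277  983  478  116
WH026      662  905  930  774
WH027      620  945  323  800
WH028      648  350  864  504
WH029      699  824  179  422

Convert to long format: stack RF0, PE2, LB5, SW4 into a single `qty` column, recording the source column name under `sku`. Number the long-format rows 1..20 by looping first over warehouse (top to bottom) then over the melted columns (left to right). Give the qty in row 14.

20 rows total (5 × 4). Row 14: index ⌊(14-1)/4⌋ = 3 into warehouse → WH028; (14-1) mod 4 = 1 into the melted columns → PE2.
So row 14 is (WH028, PE2, 350); qty = 350.

350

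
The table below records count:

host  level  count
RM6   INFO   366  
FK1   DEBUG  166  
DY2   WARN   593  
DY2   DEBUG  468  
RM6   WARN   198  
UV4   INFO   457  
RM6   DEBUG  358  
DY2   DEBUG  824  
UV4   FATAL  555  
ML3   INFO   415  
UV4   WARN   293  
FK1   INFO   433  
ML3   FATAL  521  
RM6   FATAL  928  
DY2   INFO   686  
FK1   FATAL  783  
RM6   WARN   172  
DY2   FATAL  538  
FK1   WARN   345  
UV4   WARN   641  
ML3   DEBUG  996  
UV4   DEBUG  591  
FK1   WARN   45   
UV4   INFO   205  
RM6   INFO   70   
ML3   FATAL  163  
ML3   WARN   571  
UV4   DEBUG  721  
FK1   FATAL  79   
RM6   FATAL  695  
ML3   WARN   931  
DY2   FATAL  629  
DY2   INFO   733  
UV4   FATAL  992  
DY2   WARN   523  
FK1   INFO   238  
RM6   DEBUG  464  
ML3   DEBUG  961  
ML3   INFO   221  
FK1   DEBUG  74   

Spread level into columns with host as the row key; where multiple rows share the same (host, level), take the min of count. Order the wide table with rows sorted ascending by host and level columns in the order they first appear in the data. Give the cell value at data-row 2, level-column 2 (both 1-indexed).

With rows sorted ascending by host, row 2 is host=FK1. level columns in first-appearance order: INFO, DEBUG, WARN, FATAL; column 2 is DEBUG.
Long rows with host=FK1, level=DEBUG: min(166, 74) = 74.

74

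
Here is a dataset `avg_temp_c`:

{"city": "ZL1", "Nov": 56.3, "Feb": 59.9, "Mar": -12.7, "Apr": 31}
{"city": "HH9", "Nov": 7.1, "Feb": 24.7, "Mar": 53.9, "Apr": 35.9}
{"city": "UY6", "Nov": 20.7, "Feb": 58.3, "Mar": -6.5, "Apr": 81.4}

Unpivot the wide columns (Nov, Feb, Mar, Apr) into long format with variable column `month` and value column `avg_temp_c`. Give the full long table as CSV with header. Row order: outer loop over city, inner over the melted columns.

city,month,avg_temp_c
ZL1,Nov,56.3
ZL1,Feb,59.9
ZL1,Mar,-12.7
ZL1,Apr,31
HH9,Nov,7.1
HH9,Feb,24.7
HH9,Mar,53.9
HH9,Apr,35.9
UY6,Nov,20.7
UY6,Feb,58.3
UY6,Mar,-6.5
UY6,Apr,81.4

Each (city, column) pair becomes one row: 3 × 4 = 12 rows.
For example, (ZL1, Nov) → avg_temp_c=56.3.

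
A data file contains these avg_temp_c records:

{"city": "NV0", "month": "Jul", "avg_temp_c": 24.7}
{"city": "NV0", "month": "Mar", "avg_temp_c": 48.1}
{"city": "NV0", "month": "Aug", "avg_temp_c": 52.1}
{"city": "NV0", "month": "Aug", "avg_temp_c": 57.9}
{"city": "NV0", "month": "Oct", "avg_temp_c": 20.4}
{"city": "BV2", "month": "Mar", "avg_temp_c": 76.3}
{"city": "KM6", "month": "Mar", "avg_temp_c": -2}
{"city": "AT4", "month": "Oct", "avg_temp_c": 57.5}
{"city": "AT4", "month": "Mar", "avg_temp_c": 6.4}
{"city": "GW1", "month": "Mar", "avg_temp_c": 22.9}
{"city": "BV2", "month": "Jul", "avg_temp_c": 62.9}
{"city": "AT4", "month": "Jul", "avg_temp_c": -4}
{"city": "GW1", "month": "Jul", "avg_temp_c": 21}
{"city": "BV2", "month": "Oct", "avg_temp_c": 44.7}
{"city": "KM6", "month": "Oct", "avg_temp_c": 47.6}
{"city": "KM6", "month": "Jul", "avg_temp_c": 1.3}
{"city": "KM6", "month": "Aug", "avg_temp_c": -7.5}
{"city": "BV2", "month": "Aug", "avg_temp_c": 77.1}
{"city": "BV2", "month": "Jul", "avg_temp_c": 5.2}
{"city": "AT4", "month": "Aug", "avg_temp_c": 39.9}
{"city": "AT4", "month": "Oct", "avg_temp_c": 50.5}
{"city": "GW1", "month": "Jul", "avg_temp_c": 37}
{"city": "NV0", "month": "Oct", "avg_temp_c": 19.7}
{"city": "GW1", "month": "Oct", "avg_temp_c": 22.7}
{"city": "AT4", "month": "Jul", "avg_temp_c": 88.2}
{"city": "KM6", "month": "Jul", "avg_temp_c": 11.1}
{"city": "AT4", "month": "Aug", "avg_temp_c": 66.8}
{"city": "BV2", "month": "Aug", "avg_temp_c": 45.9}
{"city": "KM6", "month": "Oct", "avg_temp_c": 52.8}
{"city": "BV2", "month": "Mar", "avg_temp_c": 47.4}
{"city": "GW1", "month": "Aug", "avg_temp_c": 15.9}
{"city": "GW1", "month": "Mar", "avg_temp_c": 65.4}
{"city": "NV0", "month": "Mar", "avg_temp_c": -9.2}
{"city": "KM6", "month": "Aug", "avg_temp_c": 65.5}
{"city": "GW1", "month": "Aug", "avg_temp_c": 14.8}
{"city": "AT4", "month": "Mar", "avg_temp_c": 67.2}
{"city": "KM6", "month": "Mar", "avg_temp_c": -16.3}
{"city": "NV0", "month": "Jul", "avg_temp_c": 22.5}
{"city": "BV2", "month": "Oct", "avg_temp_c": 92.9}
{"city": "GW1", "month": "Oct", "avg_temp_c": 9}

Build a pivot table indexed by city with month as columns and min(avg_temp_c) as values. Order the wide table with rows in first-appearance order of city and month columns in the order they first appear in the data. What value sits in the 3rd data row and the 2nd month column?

-16.3

With rows in first-appearance order of city, row 3 is city=KM6. month columns in first-appearance order: Jul, Mar, Aug, Oct; column 2 is Mar.
Long rows with city=KM6, month=Mar: min(-2, -16.3) = -16.3.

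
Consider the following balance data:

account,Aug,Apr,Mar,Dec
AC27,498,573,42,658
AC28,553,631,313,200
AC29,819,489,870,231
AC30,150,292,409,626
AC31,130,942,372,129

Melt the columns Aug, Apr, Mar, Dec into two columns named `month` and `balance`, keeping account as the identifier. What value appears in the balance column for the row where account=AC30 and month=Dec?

Unpivoting turns each (account, wide-column) pair into one long row.
The wide cell at row AC30, column Dec holds 626, so the long row (AC30, Dec) has balance=626.

626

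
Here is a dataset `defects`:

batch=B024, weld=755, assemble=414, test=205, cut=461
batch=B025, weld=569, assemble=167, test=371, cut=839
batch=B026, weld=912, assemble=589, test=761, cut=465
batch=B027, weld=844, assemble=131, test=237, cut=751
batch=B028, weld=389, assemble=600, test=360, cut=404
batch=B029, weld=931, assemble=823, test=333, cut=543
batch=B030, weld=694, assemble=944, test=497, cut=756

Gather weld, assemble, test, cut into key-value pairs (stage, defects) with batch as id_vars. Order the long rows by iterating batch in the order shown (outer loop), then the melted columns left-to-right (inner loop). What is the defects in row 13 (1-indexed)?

28 rows total (7 × 4). Row 13: index ⌊(13-1)/4⌋ = 3 into batch → B027; (13-1) mod 4 = 0 into the melted columns → weld.
So row 13 is (B027, weld, 844); defects = 844.

844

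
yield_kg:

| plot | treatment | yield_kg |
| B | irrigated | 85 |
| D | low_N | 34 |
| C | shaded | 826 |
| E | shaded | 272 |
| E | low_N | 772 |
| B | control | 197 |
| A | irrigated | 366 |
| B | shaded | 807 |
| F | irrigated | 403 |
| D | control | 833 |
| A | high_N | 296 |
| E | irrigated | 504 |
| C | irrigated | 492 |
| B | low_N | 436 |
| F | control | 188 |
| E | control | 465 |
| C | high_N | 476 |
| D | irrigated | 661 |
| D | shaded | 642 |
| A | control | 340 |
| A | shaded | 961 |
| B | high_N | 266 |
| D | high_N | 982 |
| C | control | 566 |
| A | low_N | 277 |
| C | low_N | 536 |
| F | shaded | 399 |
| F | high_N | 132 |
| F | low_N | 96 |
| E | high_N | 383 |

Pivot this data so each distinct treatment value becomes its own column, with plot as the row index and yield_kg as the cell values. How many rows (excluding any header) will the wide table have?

6 distinct plot values → 6 rows.

6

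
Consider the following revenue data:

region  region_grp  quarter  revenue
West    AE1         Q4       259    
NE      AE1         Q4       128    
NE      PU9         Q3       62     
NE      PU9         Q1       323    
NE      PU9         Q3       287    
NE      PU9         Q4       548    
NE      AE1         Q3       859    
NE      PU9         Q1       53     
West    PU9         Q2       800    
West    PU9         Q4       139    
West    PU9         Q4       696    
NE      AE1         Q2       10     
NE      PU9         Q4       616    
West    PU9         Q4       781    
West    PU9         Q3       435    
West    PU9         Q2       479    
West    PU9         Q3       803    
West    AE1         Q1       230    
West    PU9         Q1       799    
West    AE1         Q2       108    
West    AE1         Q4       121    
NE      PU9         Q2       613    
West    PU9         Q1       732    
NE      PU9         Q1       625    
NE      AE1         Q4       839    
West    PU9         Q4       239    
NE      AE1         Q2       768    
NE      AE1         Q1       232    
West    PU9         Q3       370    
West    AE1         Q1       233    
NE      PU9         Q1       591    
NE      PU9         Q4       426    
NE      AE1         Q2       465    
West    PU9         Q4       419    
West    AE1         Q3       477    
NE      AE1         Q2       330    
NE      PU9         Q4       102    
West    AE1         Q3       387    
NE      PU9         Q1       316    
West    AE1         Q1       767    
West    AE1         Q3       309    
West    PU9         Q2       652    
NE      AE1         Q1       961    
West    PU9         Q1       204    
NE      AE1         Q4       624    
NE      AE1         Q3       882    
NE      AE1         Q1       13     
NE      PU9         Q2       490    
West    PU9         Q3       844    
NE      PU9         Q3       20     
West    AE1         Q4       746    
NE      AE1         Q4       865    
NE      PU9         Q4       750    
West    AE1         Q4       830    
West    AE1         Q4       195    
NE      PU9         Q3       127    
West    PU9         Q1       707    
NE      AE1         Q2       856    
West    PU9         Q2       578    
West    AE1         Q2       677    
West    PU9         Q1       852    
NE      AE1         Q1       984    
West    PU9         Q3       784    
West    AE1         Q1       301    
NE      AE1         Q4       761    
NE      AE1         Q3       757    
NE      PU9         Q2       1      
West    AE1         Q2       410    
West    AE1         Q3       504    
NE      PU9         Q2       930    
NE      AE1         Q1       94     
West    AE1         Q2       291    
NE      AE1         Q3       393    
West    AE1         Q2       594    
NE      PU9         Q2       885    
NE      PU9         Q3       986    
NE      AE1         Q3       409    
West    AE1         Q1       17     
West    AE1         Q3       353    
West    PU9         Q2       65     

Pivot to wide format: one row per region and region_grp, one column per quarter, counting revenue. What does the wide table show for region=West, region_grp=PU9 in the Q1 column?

Rows with region=West, region_grp=PU9 and quarter=Q1: revenue values are 799, 732, 204, 707, 852.
5 rows match — count = 5.

5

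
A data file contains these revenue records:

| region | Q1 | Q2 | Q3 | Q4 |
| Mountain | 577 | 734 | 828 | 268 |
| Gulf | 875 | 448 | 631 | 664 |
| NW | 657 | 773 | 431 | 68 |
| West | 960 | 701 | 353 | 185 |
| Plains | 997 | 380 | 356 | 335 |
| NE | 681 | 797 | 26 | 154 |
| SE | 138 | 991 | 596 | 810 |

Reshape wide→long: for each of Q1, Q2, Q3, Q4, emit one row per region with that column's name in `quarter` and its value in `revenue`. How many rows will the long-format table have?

28

7 region values × 4 melted columns = 28 rows.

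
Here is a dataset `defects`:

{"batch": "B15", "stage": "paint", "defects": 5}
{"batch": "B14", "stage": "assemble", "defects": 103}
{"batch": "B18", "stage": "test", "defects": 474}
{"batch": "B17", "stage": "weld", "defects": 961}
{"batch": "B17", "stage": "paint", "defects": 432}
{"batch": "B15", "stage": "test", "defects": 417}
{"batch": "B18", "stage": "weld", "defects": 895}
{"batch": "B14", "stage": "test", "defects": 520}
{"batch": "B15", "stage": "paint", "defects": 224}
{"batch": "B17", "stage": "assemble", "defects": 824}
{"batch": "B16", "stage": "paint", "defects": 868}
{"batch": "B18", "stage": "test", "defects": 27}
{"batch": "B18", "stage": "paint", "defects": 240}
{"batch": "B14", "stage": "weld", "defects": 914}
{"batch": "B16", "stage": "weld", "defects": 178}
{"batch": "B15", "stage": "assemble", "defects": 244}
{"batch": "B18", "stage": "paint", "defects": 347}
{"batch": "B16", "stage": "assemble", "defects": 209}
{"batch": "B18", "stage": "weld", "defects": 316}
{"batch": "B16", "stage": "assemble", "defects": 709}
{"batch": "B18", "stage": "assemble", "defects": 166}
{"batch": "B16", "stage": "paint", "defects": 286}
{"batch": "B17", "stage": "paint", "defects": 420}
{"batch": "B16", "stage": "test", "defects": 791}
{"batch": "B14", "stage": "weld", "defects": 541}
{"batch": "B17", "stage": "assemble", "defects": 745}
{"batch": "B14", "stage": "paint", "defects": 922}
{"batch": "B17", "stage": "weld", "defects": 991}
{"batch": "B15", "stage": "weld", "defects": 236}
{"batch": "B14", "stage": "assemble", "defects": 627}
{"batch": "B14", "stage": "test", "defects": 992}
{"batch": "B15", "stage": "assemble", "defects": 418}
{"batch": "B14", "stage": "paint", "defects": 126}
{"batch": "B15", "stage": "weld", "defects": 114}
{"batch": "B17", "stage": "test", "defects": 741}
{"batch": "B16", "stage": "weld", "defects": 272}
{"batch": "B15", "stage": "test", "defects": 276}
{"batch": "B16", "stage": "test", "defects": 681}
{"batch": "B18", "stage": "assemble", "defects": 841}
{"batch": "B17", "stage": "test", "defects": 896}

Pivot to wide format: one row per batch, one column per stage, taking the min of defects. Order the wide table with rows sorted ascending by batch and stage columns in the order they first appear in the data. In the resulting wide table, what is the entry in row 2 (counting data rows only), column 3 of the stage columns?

276

With rows sorted ascending by batch, row 2 is batch=B15. stage columns in first-appearance order: paint, assemble, test, weld; column 3 is test.
Long rows with batch=B15, stage=test: min(417, 276) = 276.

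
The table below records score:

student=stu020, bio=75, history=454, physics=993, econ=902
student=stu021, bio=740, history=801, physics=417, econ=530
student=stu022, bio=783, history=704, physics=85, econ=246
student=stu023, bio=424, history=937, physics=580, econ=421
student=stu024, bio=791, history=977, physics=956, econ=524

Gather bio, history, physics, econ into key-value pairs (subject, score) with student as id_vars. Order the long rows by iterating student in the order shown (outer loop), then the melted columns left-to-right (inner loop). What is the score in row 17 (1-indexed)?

20 rows total (5 × 4). Row 17: index ⌊(17-1)/4⌋ = 4 into student → stu024; (17-1) mod 4 = 0 into the melted columns → bio.
So row 17 is (stu024, bio, 791); score = 791.

791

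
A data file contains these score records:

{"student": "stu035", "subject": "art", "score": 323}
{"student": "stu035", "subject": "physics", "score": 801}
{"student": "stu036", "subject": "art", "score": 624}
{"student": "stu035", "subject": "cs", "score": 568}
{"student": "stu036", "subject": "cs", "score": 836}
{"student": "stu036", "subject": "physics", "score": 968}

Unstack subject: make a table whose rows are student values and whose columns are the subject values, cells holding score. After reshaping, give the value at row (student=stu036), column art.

Wide layout: rows indexed by student, columns are the 3 distinct subject values (art, physics, cs).
Cell (student=stu036, subject=art) draws from the long row where student=stu036 and subject=art, which has score=624.

624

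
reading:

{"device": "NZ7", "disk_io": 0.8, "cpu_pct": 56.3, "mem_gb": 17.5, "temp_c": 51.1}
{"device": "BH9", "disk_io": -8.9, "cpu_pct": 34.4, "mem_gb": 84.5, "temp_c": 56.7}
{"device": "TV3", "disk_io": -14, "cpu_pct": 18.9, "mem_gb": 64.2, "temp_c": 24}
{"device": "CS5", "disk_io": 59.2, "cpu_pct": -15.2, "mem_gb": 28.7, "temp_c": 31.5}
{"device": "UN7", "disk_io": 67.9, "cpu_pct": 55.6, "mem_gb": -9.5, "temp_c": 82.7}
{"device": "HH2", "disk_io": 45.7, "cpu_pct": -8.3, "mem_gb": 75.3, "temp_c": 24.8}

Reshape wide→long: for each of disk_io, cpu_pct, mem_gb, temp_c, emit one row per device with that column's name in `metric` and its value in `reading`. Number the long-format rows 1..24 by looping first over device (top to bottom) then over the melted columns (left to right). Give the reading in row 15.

24 rows total (6 × 4). Row 15: index ⌊(15-1)/4⌋ = 3 into device → CS5; (15-1) mod 4 = 2 into the melted columns → mem_gb.
So row 15 is (CS5, mem_gb, 28.7); reading = 28.7.

28.7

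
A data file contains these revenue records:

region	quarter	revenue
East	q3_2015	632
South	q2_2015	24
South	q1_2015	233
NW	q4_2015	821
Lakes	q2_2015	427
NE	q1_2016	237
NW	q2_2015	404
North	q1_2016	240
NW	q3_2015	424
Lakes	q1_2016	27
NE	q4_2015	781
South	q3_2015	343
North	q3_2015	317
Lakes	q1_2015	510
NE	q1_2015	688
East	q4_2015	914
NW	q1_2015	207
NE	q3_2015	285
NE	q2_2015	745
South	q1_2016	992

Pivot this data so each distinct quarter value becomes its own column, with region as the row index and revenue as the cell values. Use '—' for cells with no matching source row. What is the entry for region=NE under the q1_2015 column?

The long row with region=NE, quarter=q1_2015 has revenue=688.

688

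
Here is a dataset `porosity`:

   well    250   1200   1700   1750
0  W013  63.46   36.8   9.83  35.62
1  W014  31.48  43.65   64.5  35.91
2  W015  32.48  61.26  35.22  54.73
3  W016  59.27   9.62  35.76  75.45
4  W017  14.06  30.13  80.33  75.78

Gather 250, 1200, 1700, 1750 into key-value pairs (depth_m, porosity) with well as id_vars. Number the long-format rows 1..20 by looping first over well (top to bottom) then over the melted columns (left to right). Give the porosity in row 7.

64.5

20 rows total (5 × 4). Row 7: index ⌊(7-1)/4⌋ = 1 into well → W014; (7-1) mod 4 = 2 into the melted columns → 1700.
So row 7 is (W014, 1700, 64.5); porosity = 64.5.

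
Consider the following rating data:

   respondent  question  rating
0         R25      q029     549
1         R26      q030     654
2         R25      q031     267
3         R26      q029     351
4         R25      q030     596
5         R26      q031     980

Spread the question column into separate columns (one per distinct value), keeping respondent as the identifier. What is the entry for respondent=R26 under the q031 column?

Wide layout: rows indexed by respondent, columns are the 3 distinct question values (q029, q030, q031).
Cell (respondent=R26, question=q031) draws from the long row where respondent=R26 and question=q031, which has rating=980.

980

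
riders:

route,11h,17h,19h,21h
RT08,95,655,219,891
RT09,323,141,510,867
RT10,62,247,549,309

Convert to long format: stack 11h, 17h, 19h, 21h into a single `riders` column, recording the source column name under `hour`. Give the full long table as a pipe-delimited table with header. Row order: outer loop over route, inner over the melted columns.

Each (route, column) pair becomes one row: 3 × 4 = 12 rows.
For example, (RT08, 11h) → riders=95.

| route | hour | riders |
| RT08 | 11h | 95 |
| RT08 | 17h | 655 |
| RT08 | 19h | 219 |
| RT08 | 21h | 891 |
| RT09 | 11h | 323 |
| RT09 | 17h | 141 |
| RT09 | 19h | 510 |
| RT09 | 21h | 867 |
| RT10 | 11h | 62 |
| RT10 | 17h | 247 |
| RT10 | 19h | 549 |
| RT10 | 21h | 309 |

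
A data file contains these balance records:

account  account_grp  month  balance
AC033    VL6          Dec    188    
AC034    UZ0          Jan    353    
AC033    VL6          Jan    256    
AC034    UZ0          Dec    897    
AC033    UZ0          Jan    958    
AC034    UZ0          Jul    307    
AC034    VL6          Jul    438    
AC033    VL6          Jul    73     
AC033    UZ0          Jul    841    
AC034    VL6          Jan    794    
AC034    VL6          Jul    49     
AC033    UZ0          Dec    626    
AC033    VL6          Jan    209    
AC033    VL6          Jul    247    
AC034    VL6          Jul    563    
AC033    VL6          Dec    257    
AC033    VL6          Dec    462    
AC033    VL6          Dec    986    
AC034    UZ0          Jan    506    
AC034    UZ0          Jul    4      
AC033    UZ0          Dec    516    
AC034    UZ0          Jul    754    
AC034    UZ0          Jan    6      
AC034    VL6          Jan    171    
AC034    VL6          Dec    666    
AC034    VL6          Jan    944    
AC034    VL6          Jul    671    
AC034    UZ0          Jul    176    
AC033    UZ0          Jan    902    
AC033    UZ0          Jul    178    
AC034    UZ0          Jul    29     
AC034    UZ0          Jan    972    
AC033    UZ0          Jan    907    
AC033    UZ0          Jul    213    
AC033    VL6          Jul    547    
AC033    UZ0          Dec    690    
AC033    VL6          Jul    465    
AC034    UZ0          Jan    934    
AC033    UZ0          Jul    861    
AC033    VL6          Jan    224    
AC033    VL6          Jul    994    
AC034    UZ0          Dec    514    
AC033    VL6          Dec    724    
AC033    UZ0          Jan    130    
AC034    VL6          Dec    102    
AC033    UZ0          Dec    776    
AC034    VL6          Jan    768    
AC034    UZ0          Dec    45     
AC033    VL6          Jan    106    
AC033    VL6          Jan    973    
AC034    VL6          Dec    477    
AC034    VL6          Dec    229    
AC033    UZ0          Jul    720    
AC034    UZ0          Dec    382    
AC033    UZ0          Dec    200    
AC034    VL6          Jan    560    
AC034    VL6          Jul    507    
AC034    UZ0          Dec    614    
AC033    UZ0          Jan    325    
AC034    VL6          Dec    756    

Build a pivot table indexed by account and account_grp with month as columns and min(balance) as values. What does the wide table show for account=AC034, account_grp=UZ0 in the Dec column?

45

Rows with account=AC034, account_grp=UZ0 and month=Dec: balance values are 897, 514, 45, 382, 614.
min(897, 514, 45, 382, 614) = 45.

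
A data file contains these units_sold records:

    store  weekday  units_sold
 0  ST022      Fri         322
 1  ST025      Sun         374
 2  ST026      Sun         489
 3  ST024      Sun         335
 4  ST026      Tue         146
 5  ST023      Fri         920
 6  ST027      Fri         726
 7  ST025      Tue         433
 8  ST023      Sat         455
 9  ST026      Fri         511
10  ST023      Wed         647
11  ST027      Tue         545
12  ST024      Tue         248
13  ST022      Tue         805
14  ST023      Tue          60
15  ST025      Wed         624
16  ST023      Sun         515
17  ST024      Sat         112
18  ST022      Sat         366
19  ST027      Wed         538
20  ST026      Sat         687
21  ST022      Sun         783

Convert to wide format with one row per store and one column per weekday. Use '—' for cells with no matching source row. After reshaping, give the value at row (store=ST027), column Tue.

The long row with store=ST027, weekday=Tue has units_sold=545.

545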